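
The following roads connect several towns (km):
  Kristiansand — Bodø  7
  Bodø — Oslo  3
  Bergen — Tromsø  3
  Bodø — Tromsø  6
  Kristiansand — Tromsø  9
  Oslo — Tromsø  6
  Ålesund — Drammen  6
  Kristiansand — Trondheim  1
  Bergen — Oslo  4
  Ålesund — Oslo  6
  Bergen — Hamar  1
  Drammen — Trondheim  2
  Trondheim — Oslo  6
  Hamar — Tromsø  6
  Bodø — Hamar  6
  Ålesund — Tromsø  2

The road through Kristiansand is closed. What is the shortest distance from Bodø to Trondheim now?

9

Comparing a few candidate routes:
Bodø→Oslo→Trondheim: 3 + 6 = 9
Bodø→Tromsø→Ålesund→Drammen→Trondheim: 6 + 2 + 6 + 2 = 16
Bodø→Oslo→Ålesund→Drammen→Trondheim: 3 + 6 + 6 + 2 = 17
Bodø→Hamar→Bergen→Oslo→Trondheim: 6 + 1 + 4 + 6 = 17
The minimum is 9 km.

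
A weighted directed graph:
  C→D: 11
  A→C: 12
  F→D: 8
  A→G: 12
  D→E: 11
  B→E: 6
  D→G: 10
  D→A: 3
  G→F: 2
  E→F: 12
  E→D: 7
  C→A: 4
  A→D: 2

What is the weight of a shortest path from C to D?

Candidate routes:
C - D: 11
C - A - G - F - D: 4 + 12 + 2 + 8 = 26
C - A - D: 4 + 2 = 6
Shortest: 6.

6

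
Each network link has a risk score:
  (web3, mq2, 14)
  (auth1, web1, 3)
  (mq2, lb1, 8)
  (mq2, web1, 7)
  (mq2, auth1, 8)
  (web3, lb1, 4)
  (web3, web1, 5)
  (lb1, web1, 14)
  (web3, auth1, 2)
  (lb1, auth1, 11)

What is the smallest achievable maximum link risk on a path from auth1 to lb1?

Checking several routes:
auth1→mq2→web1→web3→lb1: max(8, 7, 5, 4) = 8
auth1→web3→lb1: max(2, 4) = 4
auth1→web3→web1→mq2→lb1: max(2, 5, 7, 8) = 8
auth1→web1→web3→lb1: max(3, 5, 4) = 5
auth1→web1→mq2→lb1: max(3, 7, 8) = 8
The minimum achievable maximum is 4.

4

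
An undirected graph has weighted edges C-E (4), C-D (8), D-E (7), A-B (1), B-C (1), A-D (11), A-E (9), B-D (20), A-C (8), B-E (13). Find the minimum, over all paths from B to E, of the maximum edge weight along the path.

Checking several routes:
B→A→C→D→E: max(1, 8, 8, 7) = 8
B→C→E: max(1, 4) = 4
B→C→D→E: max(1, 8, 7) = 8
Best route has worst link 4.

4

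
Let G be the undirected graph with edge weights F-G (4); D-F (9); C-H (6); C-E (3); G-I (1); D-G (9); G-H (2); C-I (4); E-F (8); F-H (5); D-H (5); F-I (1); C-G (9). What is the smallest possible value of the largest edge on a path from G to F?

Checking several routes:
G - H - C - E - F: max(2, 6, 3, 8) = 8
G - I - F: max(1, 1) = 1
G - H - F: max(2, 5) = 5
G - I - C - H - F: max(1, 4, 6, 5) = 6
G - H - C - I - F: max(2, 6, 4, 1) = 6
G - F: max(4) = 4
The minimum achievable maximum is 1.

1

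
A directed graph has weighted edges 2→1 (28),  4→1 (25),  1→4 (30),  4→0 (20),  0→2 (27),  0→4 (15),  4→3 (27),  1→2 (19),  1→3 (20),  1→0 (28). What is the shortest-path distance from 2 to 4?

Routes from 2 to 4:
2→1→4: 28 + 30 = 58
2→1→0→4: 28 + 28 + 15 = 71
The minimum is 58.

58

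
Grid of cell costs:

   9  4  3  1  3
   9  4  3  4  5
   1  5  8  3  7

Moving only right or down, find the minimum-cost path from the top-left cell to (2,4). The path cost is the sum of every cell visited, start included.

31

Cheapest: (0,0) (0,1) (0,2) (0,3) (1,3) (2,3) (2,4)
  9 + 4 + 3 + 1 + 4 + 3 + 7 = 31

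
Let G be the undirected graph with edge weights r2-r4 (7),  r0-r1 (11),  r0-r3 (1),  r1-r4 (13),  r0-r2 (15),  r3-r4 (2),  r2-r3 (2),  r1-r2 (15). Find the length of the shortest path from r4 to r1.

13

Some routes from r4 to r1:
r4→r3→r0→r1: 2 + 1 + 11 = 14
r4→r2→r3→r0→r1: 7 + 2 + 1 + 11 = 21
r4→r3→r2→r1: 2 + 2 + 15 = 19
r4→r1: 13
The minimum is 13.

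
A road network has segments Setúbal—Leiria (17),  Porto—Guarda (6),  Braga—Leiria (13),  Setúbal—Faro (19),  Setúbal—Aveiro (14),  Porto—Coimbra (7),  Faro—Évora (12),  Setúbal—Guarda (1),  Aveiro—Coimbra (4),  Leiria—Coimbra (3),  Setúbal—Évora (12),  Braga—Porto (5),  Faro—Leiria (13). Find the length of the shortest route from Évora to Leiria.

25

Comparing a few candidate routes:
Évora → Faro → Leiria: 12 + 13 = 25
Évora → Setúbal → Aveiro → Coimbra → Leiria: 12 + 14 + 4 + 3 = 33
Évora → Setúbal → Guarda → Porto → Braga → Leiria: 12 + 1 + 6 + 5 + 13 = 37
Évora → Setúbal → Guarda → Porto → Coimbra → Leiria: 12 + 1 + 6 + 7 + 3 = 29
Évora → Setúbal → Leiria: 12 + 17 = 29
Évora → Setúbal → Faro → Leiria: 12 + 19 + 13 = 44
The minimum is 25 km.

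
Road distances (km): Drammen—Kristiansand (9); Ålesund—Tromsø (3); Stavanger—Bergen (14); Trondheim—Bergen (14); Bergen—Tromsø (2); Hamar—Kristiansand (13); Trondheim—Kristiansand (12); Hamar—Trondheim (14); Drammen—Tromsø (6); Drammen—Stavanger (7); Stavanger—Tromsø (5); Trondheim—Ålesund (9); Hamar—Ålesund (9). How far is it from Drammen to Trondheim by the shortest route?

18

Some routes from Drammen to Trondheim:
Drammen - Kristiansand - Trondheim: 9 + 12 = 21
Drammen - Tromsø - Bergen - Trondheim: 6 + 2 + 14 = 22
Drammen - Stavanger - Tromsø - Bergen - Trondheim: 7 + 5 + 2 + 14 = 28
Drammen - Tromsø - Ålesund - Trondheim: 6 + 3 + 9 = 18
Drammen - Stavanger - Tromsø - Ålesund - Trondheim: 7 + 5 + 3 + 9 = 24
The minimum is 18 km.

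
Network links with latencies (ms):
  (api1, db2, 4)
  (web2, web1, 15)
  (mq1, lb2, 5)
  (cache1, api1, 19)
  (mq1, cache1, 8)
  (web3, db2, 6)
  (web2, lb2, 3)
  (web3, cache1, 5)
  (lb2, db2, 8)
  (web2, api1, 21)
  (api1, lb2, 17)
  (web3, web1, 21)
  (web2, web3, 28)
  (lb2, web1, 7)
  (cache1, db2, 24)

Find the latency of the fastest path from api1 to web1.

Some routes from api1 to web1:
api1 -> db2 -> lb2 -> web2 -> web1: 4 + 8 + 3 + 15 = 30
api1 -> lb2 -> web1: 17 + 7 = 24
api1 -> db2 -> lb2 -> web1: 4 + 8 + 7 = 19
Best route has total 19 ms.

19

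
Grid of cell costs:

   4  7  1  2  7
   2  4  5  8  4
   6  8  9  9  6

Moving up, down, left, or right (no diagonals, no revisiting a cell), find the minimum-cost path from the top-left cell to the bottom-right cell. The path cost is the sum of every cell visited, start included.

31

One optimal route is [0,0]→[0,1]→[0,2]→[0,3]→[0,4]→[1,4]→[2,4].
Its cost is 4 + 7 + 1 + 2 + 7 + 4 + 6 = 31.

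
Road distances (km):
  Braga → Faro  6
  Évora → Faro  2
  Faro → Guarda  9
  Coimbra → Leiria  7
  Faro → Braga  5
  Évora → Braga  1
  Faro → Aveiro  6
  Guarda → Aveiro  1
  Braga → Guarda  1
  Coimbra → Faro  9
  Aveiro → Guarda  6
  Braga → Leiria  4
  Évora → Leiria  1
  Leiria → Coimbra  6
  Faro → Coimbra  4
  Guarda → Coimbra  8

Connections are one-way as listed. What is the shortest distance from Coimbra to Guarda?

Candidate routes:
Coimbra -> Faro -> Guarda: 9 + 9 = 18
Coimbra -> Faro -> Aveiro -> Guarda: 9 + 6 + 6 = 21
Coimbra -> Faro -> Braga -> Guarda: 9 + 5 + 1 = 15
Shortest: 15 km.

15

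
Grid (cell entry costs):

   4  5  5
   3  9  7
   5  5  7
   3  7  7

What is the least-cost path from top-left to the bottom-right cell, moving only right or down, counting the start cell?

29

Best path: [0,0] → [1,0] → [2,0] → [3,0] → [3,1] → [3,2]
Cost: 4 + 3 + 5 + 3 + 7 + 7 = 29
For comparison, the top-then-right route costs 35.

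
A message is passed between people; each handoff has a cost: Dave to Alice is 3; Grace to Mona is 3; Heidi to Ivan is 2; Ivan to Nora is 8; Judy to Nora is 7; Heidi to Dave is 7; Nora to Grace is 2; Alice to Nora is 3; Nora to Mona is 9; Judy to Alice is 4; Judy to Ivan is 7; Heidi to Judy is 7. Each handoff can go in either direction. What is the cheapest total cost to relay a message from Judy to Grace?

9

Some routes from Judy to Grace:
Judy - Alice - Nora - Mona - Grace: 4 + 3 + 9 + 3 = 19
Judy - Nora - Grace: 7 + 2 = 9
Judy - Ivan - Nora - Grace: 7 + 8 + 2 = 17
Judy - Alice - Nora - Grace: 4 + 3 + 2 = 9
The minimum is 9.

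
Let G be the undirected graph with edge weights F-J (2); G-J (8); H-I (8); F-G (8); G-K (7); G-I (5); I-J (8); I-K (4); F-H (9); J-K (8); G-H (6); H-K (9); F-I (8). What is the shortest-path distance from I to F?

Some routes from I to F:
I→G→F: 5 + 8 = 13
I→F: 8
I→J→F: 8 + 2 = 10
I→K→J→F: 4 + 8 + 2 = 14
I→G→J→F: 5 + 8 + 2 = 15
Best route has total 8.

8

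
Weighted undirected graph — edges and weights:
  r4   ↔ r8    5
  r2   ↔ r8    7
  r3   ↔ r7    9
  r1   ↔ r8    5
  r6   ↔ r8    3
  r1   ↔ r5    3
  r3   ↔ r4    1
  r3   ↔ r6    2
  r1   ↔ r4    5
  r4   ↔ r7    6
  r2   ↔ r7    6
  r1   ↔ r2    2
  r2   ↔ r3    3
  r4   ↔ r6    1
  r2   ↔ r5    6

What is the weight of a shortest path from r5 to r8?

Some routes from r5 to r8:
r5 -> r1 -> r4 -> r6 -> r8: 3 + 5 + 1 + 3 = 12
r5 -> r1 -> r2 -> r8: 3 + 2 + 7 = 12
r5 -> r1 -> r8: 3 + 5 = 8
Shortest: 8.

8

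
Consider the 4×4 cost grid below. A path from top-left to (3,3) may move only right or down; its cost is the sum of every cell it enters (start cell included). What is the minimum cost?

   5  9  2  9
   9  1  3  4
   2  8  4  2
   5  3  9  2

One optimal route is r0c0 → r0c1 → r1c1 → r1c2 → r1c3 → r2c3 → r3c3.
Its cost is 5 + 9 + 1 + 3 + 4 + 2 + 2 = 26.
For comparison, the top-then-right route costs 33.

26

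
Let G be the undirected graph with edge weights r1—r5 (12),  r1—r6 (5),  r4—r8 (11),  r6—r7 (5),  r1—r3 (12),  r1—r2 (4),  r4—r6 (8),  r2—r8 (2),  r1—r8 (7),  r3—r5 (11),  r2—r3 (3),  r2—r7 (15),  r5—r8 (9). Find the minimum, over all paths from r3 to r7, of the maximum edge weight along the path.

A few of the r3→r7 routes:
r3→r5→r8→r2→r1→r6→r7: max(11, 9, 2, 4, 5, 5) = 11
r3→r5→r8→r4→r6→r7: max(11, 9, 11, 8, 5) = 11
r3→r2→r1→r6→r7: max(3, 4, 5, 5) = 5
r3→r2→r8→r1→r6→r7: max(3, 2, 7, 5, 5) = 7
The minimum achievable maximum is 5.

5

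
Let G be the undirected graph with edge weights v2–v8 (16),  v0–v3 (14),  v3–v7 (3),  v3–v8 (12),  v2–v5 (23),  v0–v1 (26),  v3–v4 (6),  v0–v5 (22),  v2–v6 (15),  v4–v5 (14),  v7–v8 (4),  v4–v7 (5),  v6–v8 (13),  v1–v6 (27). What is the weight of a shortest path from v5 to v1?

Some routes from v5 to v1:
v5 → v4 → v7 → v8 → v6 → v1: 14 + 5 + 4 + 13 + 27 = 63
v5 → v4 → v3 → v0 → v1: 14 + 6 + 14 + 26 = 60
v5 → v0 → v1: 22 + 26 = 48
v5 → v4 → v7 → v3 → v0 → v1: 14 + 5 + 3 + 14 + 26 = 62
Best route has total 48.

48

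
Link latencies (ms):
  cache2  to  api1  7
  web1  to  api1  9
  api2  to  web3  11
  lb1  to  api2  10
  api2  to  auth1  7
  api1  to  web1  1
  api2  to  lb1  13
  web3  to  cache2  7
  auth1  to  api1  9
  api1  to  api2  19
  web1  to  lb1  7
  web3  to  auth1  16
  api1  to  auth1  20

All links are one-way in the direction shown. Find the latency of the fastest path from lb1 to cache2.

Paths from lb1 to cache2:
lb1 -> api2 -> web3 -> cache2: 10 + 11 + 7 = 28
Best route has total 28 ms.

28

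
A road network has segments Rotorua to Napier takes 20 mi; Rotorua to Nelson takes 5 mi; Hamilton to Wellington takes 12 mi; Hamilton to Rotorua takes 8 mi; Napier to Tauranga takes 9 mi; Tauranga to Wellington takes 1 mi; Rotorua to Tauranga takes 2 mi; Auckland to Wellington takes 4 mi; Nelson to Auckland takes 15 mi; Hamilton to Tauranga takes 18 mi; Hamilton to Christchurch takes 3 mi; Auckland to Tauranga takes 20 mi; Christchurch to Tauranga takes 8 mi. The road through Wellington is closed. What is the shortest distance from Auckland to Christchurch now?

28

Comparing a few candidate routes:
Auckland → Nelson → Rotorua → Tauranga → Christchurch: 15 + 5 + 2 + 8 = 30
Auckland → Tauranga → Christchurch: 20 + 8 = 28
Auckland → Tauranga → Rotorua → Hamilton → Christchurch: 20 + 2 + 8 + 3 = 33
Auckland → Nelson → Rotorua → Hamilton → Christchurch: 15 + 5 + 8 + 3 = 31
Auckland → Tauranga → Hamilton → Christchurch: 20 + 18 + 3 = 41
Shortest: 28 mi.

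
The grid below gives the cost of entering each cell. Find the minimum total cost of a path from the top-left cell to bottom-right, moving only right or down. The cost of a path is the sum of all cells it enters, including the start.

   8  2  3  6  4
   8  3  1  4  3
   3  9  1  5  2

Cheapest: [0,0] → [0,1] → [0,2] → [1,2] → [2,2] → [2,3] → [2,4]
  8 + 2 + 3 + 1 + 1 + 5 + 2 = 22
For comparison, the top-then-right route costs 28.

22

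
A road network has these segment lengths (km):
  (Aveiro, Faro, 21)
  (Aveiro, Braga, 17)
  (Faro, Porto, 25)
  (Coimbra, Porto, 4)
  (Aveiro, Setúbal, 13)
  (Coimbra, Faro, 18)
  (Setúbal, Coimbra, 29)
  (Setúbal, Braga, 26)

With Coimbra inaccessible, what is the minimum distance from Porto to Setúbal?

59

Candidate routes:
Porto → Faro → Aveiro → Setúbal: 25 + 21 + 13 = 59
Porto → Faro → Aveiro → Braga → Setúbal: 25 + 21 + 17 + 26 = 89
Best route has total 59 km.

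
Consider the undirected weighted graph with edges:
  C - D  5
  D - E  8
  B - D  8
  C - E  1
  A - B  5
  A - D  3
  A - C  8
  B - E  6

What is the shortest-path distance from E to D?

6

A few of the E→D routes:
E→B→D: 6 + 8 = 14
E→B→A→D: 6 + 5 + 3 = 14
E→D: 8
E→C→A→D: 1 + 8 + 3 = 12
E→C→D: 1 + 5 = 6
The minimum is 6.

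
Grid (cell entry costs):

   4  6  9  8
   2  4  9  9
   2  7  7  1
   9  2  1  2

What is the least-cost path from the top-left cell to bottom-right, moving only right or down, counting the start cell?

One optimal route is r0c0 -> r1c0 -> r2c0 -> r2c1 -> r3c1 -> r3c2 -> r3c3.
Its cost is 4 + 2 + 2 + 7 + 2 + 1 + 2 = 20.

20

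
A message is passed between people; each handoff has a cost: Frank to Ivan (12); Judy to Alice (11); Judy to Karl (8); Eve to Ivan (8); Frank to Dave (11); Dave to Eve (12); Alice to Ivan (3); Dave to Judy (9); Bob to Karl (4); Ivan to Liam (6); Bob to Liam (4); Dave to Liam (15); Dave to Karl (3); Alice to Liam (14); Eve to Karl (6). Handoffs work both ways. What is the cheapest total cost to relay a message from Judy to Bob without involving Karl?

24

Checking several routes:
Judy -> Dave -> Eve -> Ivan -> Alice -> Liam -> Bob: 9 + 12 + 8 + 3 + 14 + 4 = 50
Judy -> Alice -> Ivan -> Liam -> Bob: 11 + 3 + 6 + 4 = 24
Judy -> Alice -> Liam -> Bob: 11 + 14 + 4 = 29
Judy -> Dave -> Eve -> Ivan -> Liam -> Bob: 9 + 12 + 8 + 6 + 4 = 39
Judy -> Dave -> Frank -> Ivan -> Liam -> Bob: 9 + 11 + 12 + 6 + 4 = 42
Judy -> Dave -> Liam -> Bob: 9 + 15 + 4 = 28
Best route has total 24.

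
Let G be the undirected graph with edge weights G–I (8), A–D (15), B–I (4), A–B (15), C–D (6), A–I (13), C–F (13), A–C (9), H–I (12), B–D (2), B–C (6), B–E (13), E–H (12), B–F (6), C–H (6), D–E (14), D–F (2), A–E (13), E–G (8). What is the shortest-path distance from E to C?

18

A few of the E→C routes:
E→B→D→C: 13 + 2 + 6 = 21
E→B→C: 13 + 6 = 19
E→D→C: 14 + 6 = 20
E→A→C: 13 + 9 = 22
E→H→C: 12 + 6 = 18
Shortest: 18.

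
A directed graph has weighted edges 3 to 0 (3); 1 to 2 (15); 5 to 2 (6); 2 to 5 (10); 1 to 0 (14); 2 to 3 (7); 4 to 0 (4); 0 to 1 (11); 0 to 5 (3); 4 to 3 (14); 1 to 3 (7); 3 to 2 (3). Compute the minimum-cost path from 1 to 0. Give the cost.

10

Routes from 1 to 0:
1 → 0: 14
1 → 2 → 3 → 0: 15 + 7 + 3 = 25
1 → 3 → 0: 7 + 3 = 10
Best route has total 10.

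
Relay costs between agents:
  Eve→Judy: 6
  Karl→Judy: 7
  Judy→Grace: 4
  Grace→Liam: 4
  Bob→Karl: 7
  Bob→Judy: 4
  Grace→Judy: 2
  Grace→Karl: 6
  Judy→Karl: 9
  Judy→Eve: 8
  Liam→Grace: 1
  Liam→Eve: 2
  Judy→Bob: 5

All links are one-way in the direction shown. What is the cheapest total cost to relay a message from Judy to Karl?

Routes from Judy to Karl:
Judy-Grace-Karl: 4 + 6 = 10
Judy-Bob-Karl: 5 + 7 = 12
Judy-Karl: 9
The minimum is 9.

9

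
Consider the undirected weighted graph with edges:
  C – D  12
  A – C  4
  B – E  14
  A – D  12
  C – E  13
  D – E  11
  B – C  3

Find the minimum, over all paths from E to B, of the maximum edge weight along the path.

12

Candidate routes:
E -> D -> C -> B: max(11, 12, 3) = 12
E -> B: max(14) = 14
E -> D -> A -> C -> B: max(11, 12, 4, 3) = 12
E -> C -> B: max(13, 3) = 13
The minimum achievable maximum is 12.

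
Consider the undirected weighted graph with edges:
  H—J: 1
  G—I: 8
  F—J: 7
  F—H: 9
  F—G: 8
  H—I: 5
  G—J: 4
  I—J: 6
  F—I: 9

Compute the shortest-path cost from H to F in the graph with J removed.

9

Paths from H to F avoiding J:
H -> I -> G -> F: 5 + 8 + 8 = 21
H -> I -> F: 5 + 9 = 14
H -> F: 9
The minimum is 9.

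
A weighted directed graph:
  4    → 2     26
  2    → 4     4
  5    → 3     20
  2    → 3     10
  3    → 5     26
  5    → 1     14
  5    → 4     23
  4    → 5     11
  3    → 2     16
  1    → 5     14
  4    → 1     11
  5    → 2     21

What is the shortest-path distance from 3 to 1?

31

Paths from 3 to 1:
3→2→4→5→1: 16 + 4 + 11 + 14 = 45
3→2→4→1: 16 + 4 + 11 = 31
3→5→1: 26 + 14 = 40
3→5→2→4→1: 26 + 21 + 4 + 11 = 62
3→5→4→1: 26 + 23 + 11 = 60
The minimum is 31.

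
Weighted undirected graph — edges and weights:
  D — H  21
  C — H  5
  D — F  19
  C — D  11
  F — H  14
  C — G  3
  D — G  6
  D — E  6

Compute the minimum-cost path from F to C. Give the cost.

Comparing a few candidate routes:
F → D → C: 19 + 11 = 30
F → H → C: 14 + 5 = 19
F → D → G → C: 19 + 6 + 3 = 28
The minimum is 19.

19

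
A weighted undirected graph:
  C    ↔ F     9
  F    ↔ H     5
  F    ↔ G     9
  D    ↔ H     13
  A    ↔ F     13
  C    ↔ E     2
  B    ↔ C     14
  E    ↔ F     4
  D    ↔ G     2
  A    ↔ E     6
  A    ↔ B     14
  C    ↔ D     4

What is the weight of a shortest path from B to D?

A few of the B→D routes:
B→A→E→C→D: 14 + 6 + 2 + 4 = 26
B→C→F→G→D: 14 + 9 + 9 + 2 = 34
B→C→E→F→G→D: 14 + 2 + 4 + 9 + 2 = 31
B→C→D: 14 + 4 = 18
Best route has total 18.

18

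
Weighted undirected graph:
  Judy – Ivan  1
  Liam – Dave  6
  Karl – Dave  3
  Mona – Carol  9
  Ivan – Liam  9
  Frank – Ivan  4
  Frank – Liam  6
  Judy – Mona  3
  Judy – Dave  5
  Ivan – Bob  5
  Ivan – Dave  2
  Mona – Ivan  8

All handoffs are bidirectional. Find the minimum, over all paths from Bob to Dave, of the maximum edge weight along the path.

5

Comparing a few candidate routes:
Bob - Ivan - Mona - Judy - Dave: max(5, 8, 3, 5) = 8
Bob - Ivan - Dave: max(5, 2) = 5
Bob - Ivan - Judy - Dave: max(5, 1, 5) = 5
Bob - Ivan - Frank - Liam - Dave: max(5, 4, 6, 6) = 6
Best route has worst link 5.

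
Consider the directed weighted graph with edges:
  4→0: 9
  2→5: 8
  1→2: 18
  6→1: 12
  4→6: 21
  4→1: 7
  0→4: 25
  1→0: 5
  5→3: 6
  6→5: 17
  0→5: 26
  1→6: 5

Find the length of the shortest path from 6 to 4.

Candidate routes:
6 -> 1 -> 0 -> 4: 12 + 5 + 25 = 42
The minimum is 42.

42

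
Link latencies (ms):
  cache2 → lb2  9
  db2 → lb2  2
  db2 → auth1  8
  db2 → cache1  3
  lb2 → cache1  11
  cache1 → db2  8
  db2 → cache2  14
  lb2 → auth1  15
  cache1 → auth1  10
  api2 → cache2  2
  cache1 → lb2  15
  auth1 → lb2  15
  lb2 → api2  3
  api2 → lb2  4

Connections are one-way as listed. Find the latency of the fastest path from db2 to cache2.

7

Routes from db2 to cache2:
db2 -> cache1 -> auth1 -> lb2 -> api2 -> cache2: 3 + 10 + 15 + 3 + 2 = 33
db2 -> lb2 -> api2 -> cache2: 2 + 3 + 2 = 7
db2 -> cache2: 14
db2 -> cache1 -> lb2 -> api2 -> cache2: 3 + 15 + 3 + 2 = 23
db2 -> auth1 -> lb2 -> api2 -> cache2: 8 + 15 + 3 + 2 = 28
Best route has total 7 ms.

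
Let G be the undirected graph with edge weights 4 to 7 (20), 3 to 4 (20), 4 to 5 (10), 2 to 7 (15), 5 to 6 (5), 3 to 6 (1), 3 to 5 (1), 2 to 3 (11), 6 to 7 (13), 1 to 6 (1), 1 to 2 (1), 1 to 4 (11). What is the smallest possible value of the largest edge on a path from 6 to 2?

Comparing a few candidate routes:
6 - 5 - 3 - 2: max(5, 1, 11) = 11
6 - 1 - 2: max(1, 1) = 1
6 - 3 - 5 - 4 - 1 - 2: max(1, 1, 10, 11, 1) = 11
6 - 3 - 2: max(1, 11) = 11
Best route has worst link 1.

1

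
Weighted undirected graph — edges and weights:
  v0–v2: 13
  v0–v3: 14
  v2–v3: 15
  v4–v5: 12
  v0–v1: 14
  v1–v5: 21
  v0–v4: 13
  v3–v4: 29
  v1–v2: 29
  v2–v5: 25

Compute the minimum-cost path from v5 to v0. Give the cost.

25

A few of the v5→v0 routes:
v5 → v1 → v0: 21 + 14 = 35
v5 → v4 → v0: 12 + 13 = 25
v5 → v2 → v0: 25 + 13 = 38
Shortest: 25.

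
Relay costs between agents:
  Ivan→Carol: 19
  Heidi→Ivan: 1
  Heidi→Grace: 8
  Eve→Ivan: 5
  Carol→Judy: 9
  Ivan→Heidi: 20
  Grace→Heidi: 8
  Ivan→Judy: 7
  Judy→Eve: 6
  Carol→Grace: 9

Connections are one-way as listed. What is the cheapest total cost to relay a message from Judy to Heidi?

31

Candidate routes:
Judy → Eve → Ivan → Heidi: 6 + 5 + 20 = 31
Judy → Eve → Ivan → Carol → Grace → Heidi: 6 + 5 + 19 + 9 + 8 = 47
Best route has total 31.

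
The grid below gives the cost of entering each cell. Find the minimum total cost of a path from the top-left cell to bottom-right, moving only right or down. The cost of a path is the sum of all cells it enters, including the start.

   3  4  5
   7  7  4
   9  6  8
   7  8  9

33

One optimal route is [0,0]→[0,1]→[0,2]→[1,2]→[2,2]→[3,2].
Its cost is 3 + 4 + 5 + 4 + 8 + 9 = 33.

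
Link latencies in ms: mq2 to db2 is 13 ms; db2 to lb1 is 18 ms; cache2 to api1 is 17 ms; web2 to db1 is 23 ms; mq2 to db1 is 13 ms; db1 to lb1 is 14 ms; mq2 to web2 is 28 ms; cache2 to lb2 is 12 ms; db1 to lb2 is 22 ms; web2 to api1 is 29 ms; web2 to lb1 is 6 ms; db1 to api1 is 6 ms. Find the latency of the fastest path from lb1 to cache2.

37

Some routes from lb1 to cache2:
lb1 → db1 → api1 → cache2: 14 + 6 + 17 = 37
lb1 → web2 → api1 → cache2: 6 + 29 + 17 = 52
lb1 → web2 → db1 → api1 → cache2: 6 + 23 + 6 + 17 = 52
lb1 → db1 → lb2 → cache2: 14 + 22 + 12 = 48
Shortest: 37 ms.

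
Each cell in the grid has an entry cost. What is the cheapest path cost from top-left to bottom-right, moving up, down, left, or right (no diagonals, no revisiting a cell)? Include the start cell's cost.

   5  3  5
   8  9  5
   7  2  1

19

One optimal route is r0c0→r0c1→r0c2→r1c2→r2c2.
Its cost is 5 + 3 + 5 + 5 + 1 = 19.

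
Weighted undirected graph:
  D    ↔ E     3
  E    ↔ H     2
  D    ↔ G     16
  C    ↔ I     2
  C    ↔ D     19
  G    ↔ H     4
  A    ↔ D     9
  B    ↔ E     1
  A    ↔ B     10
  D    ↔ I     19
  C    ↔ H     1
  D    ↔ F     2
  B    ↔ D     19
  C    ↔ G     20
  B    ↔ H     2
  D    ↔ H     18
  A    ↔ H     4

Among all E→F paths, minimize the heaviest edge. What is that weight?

3

Comparing a few candidate routes:
E - H - B - A - D - F: max(2, 2, 10, 9, 2) = 10
E - H - A - D - F: max(2, 4, 9, 2) = 9
E - B - H - A - D - F: max(1, 2, 4, 9, 2) = 9
E - D - F: max(3, 2) = 3
Smallest bottleneck: 3.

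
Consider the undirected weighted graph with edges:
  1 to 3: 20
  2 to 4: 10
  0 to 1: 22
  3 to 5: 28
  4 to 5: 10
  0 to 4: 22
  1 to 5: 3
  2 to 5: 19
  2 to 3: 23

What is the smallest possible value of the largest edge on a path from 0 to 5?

Checking several routes:
0→1→5: max(22, 3) = 22
0→4→2→5: max(22, 10, 19) = 22
0→1→3→2→4→5: max(22, 20, 23, 10, 10) = 23
0→1→3→2→5: max(22, 20, 23, 19) = 23
0→4→2→3→1→5: max(22, 10, 23, 20, 3) = 23
0→4→5: max(22, 10) = 22
Best route has worst link 22.

22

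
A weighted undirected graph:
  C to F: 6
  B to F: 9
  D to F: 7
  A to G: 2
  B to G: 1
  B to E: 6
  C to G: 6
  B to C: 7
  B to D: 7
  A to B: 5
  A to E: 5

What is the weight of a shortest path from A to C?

A few of the A→C routes:
A-G-B-C: 2 + 1 + 7 = 10
A-G-C: 2 + 6 = 8
A-B-C: 5 + 7 = 12
The minimum is 8.

8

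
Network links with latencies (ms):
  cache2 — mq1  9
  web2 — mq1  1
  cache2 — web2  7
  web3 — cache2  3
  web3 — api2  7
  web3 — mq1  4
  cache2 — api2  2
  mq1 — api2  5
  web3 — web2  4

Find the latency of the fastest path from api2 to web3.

5

Comparing a few candidate routes:
api2 → mq1 → web3: 5 + 4 = 9
api2 → cache2 → web3: 2 + 3 = 5
api2 → web3: 7
Best route has total 5 ms.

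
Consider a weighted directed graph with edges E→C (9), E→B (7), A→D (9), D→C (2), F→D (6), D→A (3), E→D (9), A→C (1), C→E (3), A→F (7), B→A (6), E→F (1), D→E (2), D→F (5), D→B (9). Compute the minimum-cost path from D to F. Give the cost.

Some routes from D to F:
D -> E -> F: 2 + 1 = 3
D -> C -> E -> F: 2 + 3 + 1 = 6
D -> B -> A -> C -> E -> F: 9 + 6 + 1 + 3 + 1 = 20
D -> A -> F: 3 + 7 = 10
D -> F: 5
D -> A -> C -> E -> F: 3 + 1 + 3 + 1 = 8
Shortest: 3.

3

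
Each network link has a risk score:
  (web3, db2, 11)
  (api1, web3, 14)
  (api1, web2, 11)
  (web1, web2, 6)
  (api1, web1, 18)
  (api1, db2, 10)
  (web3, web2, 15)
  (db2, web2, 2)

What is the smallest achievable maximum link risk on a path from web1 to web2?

6

A few of the web1→web2 routes:
web1-api1-db2-web2: max(18, 10, 2) = 18
web1-api1-web2: max(18, 11) = 18
web1-web2: max(6) = 6
The minimum achievable maximum is 6.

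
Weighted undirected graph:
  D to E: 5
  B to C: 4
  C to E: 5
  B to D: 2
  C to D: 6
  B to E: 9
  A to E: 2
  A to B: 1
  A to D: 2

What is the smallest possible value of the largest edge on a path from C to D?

Some routes from C to D:
C → B → D: max(4, 2) = 4
C → E → D: max(5, 5) = 5
C → B → A → D: max(4, 1, 2) = 4
C → E → A → D: max(5, 2, 2) = 5
C → B → A → E → D: max(4, 1, 2, 5) = 5
The minimum achievable maximum is 4.

4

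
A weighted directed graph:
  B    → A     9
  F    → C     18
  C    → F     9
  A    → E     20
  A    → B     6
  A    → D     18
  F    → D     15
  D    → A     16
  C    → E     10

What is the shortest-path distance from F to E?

28

Candidate routes:
F-C-E: 18 + 10 = 28
F-D-A-E: 15 + 16 + 20 = 51
Best route has total 28.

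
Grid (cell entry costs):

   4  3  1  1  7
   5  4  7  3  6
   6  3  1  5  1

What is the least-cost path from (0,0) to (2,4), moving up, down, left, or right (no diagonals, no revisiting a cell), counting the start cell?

18

Take (0,0)→(0,1)→(0,2)→(0,3)→(1,3)→(2,3)→(2,4) for a total of 4 + 3 + 1 + 1 + 3 + 5 + 1 = 18.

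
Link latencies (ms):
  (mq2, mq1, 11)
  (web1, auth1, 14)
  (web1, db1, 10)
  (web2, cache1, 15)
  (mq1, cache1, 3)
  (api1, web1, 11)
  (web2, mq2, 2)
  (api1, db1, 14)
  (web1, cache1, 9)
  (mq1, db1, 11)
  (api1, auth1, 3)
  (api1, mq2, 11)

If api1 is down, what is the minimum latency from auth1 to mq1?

Routes from auth1 to mq1 avoiding api1:
auth1→web1→db1→mq1: 14 + 10 + 11 = 35
auth1→web1→cache1→mq1: 14 + 9 + 3 = 26
auth1→web1→cache1→web2→mq2→mq1: 14 + 9 + 15 + 2 + 11 = 51
The minimum is 26 ms.

26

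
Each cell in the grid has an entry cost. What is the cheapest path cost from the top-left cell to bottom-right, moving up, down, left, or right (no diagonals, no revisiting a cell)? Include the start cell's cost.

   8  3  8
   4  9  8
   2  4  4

One optimal route is r0c0→r1c0→r2c0→r2c1→r2c2.
Its cost is 8 + 4 + 2 + 4 + 4 = 22.

22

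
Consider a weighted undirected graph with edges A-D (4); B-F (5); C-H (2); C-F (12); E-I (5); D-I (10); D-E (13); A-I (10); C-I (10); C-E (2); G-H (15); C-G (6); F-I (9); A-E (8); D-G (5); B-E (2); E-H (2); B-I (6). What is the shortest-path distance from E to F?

Comparing a few candidate routes:
E→C→F: 2 + 12 = 14
E→B→F: 2 + 5 = 7
E→I→F: 5 + 9 = 14
Best route has total 7.

7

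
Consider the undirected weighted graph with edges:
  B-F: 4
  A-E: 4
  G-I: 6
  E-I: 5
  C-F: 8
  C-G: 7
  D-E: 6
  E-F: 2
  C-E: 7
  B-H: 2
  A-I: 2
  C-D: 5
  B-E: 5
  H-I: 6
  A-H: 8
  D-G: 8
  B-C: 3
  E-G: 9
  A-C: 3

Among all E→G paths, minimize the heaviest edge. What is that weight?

6

Checking several routes:
E -> A -> I -> G: max(4, 2, 6) = 6
E -> D -> C -> B -> H -> I -> G: max(6, 5, 3, 2, 6, 6) = 6
E -> D -> C -> A -> I -> G: max(6, 5, 3, 2, 6) = 6
Best route has worst link 6.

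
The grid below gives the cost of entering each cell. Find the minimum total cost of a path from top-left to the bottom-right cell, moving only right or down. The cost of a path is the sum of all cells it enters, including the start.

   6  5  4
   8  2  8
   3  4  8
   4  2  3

22

Cheapest: r0c0 -> r0c1 -> r1c1 -> r2c1 -> r3c1 -> r3c2
  6 + 5 + 2 + 4 + 2 + 3 = 22
For comparison, the top-then-right route costs 34.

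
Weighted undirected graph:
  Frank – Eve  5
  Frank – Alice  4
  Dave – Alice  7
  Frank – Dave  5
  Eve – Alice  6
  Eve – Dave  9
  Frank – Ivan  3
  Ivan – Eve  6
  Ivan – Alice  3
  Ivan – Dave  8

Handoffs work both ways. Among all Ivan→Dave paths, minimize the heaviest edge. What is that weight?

Some routes from Ivan to Dave:
Ivan-Alice-Eve-Frank-Dave: max(3, 6, 5, 5) = 6
Ivan-Frank-Dave: max(3, 5) = 5
Ivan-Alice-Frank-Dave: max(3, 4, 5) = 5
The minimum achievable maximum is 5.

5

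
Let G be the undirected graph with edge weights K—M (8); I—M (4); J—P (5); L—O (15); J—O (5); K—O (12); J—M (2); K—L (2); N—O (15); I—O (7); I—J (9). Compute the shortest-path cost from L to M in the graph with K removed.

Checking several routes:
L-O-I-M: 15 + 7 + 4 = 26
L-O-J-M: 15 + 5 + 2 = 22
L-O-J-I-M: 15 + 5 + 9 + 4 = 33
Shortest: 22.

22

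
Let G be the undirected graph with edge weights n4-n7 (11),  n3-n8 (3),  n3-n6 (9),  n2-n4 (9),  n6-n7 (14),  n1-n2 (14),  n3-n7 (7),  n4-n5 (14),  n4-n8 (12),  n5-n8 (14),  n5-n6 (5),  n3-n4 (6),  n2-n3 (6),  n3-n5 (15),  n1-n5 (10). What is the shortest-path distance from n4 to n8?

Some routes from n4 to n8:
n4 → n8: 12
n4 → n7 → n3 → n8: 11 + 7 + 3 = 21
n4 → n2 → n3 → n8: 9 + 6 + 3 = 18
n4 → n3 → n8: 6 + 3 = 9
The minimum is 9.

9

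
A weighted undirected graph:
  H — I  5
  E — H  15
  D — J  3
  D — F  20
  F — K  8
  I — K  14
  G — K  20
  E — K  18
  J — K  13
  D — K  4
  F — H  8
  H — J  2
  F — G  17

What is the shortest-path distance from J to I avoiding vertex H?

21

Some routes from J to I avoiding H:
J→K→I: 13 + 14 = 27
J→D→K→I: 3 + 4 + 14 = 21
J→D→F→K→I: 3 + 20 + 8 + 14 = 45
The minimum is 21.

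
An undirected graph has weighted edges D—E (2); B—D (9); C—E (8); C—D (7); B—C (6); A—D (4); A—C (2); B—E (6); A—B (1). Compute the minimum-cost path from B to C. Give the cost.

3

A few of the B→C routes:
B - A - C: 1 + 2 = 3
B - C: 6
B - A - D - C: 1 + 4 + 7 = 12
Best route has total 3.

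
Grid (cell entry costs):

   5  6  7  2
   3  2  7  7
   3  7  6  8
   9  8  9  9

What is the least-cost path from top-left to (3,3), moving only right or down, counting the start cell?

40

Take [0,0] [1,0] [1,1] [1,2] [2,2] [2,3] [3,3] for a total of 5 + 3 + 2 + 7 + 6 + 8 + 9 = 40.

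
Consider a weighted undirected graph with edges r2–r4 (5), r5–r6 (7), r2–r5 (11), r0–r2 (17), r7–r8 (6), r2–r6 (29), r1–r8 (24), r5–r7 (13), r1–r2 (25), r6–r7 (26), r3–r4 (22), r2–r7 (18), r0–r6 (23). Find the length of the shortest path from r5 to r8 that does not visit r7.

60

Paths from r5 to r8 avoiding r7:
r5 - r6 - r2 - r1 - r8: 7 + 29 + 25 + 24 = 85
r5 - r6 - r0 - r2 - r1 - r8: 7 + 23 + 17 + 25 + 24 = 96
r5 - r2 - r1 - r8: 11 + 25 + 24 = 60
Shortest: 60.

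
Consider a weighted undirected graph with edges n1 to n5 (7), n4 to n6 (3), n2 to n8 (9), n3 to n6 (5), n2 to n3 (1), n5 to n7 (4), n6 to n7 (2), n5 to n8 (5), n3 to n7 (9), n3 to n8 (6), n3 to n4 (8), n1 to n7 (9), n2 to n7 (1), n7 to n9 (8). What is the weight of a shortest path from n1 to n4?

Some routes from n1 to n4:
n1 → n5 → n7 → n2 → n3 → n6 → n4: 7 + 4 + 1 + 1 + 5 + 3 = 21
n1 → n7 → n2 → n3 → n6 → n4: 9 + 1 + 1 + 5 + 3 = 19
n1 → n7 → n2 → n3 → n4: 9 + 1 + 1 + 8 = 19
n1 → n5 → n7 → n6 → n4: 7 + 4 + 2 + 3 = 16
n1 → n7 → n6 → n4: 9 + 2 + 3 = 14
Shortest: 14.

14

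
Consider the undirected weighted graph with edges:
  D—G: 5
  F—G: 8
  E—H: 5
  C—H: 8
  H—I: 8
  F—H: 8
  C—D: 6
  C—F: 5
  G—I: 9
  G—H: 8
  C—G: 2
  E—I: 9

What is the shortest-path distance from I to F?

16

Comparing a few candidate routes:
I - H - F: 8 + 8 = 16
I - G - C - F: 9 + 2 + 5 = 16
I - G - F: 9 + 8 = 17
I - H - C - F: 8 + 8 + 5 = 21
Best route has total 16.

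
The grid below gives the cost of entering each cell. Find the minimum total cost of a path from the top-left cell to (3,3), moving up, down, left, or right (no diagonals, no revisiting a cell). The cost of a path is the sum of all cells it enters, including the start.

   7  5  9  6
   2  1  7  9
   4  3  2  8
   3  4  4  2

Best path: r0c0→r1c0→r1c1→r2c1→r2c2→r3c2→r3c3
Cost: 7 + 2 + 1 + 3 + 2 + 4 + 2 = 21

21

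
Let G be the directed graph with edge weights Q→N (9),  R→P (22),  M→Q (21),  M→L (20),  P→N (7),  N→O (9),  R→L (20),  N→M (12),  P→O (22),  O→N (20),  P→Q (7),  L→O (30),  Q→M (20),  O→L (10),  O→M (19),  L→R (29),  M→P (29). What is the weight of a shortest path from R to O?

A few of the R→O routes:
R → P → Q → N → O: 22 + 7 + 9 + 9 = 47
R → P → N → M → L → O: 22 + 7 + 12 + 20 + 30 = 91
R → P → O: 22 + 22 = 44
R → P → N → O: 22 + 7 + 9 = 38
R → L → O: 20 + 30 = 50
R → P → Q → M → L → O: 22 + 7 + 20 + 20 + 30 = 99
The minimum is 38.

38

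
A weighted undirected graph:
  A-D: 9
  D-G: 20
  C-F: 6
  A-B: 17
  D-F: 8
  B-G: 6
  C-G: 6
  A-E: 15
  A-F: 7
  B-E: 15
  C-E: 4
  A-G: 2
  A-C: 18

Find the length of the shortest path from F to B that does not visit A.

Paths from F to B avoiding A:
F → C → G → B: 6 + 6 + 6 = 18
F → D → G → B: 8 + 20 + 6 = 34
F → C → E → B: 6 + 4 + 15 = 25
F → D → G → C → E → B: 8 + 20 + 6 + 4 + 15 = 53
Shortest: 18.

18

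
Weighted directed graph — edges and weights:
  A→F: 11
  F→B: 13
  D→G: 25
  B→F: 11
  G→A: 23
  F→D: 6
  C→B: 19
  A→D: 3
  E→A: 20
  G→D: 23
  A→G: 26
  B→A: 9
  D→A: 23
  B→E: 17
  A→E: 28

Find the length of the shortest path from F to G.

31

Paths from F to G:
F→D→A→G: 6 + 23 + 26 = 55
F→B→A→D→G: 13 + 9 + 3 + 25 = 50
F→D→G: 6 + 25 = 31
F→B→E→A→G: 13 + 17 + 20 + 26 = 76
F→B→A→G: 13 + 9 + 26 = 48
F→B→E→A→D→G: 13 + 17 + 20 + 3 + 25 = 78
Shortest: 31.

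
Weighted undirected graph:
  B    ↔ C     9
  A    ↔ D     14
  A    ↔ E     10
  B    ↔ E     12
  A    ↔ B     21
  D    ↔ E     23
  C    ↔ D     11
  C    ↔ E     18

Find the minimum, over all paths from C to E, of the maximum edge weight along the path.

12

Some routes from C to E:
C→D→A→E: max(11, 14, 10) = 14
C→E: max(18) = 18
C→B→E: max(9, 12) = 12
The minimum achievable maximum is 12.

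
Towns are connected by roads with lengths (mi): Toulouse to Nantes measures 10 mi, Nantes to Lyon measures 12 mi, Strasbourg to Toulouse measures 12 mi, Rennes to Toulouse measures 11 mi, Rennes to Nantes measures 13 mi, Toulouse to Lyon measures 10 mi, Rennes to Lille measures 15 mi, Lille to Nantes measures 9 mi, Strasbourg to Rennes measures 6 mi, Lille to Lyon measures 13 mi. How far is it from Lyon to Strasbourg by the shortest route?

Comparing a few candidate routes:
Lyon -> Toulouse -> Rennes -> Strasbourg: 10 + 11 + 6 = 27
Lyon -> Lille -> Rennes -> Strasbourg: 13 + 15 + 6 = 34
Lyon -> Nantes -> Toulouse -> Strasbourg: 12 + 10 + 12 = 34
Lyon -> Nantes -> Rennes -> Strasbourg: 12 + 13 + 6 = 31
Lyon -> Toulouse -> Strasbourg: 10 + 12 = 22
The minimum is 22 mi.

22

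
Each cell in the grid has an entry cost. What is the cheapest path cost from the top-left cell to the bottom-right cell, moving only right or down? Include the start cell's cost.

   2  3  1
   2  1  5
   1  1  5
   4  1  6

Path r0c0→r1c0→r1c1→r2c1→r3c1→r3c2: 2 + 2 + 1 + 1 + 1 + 6 = 13.

13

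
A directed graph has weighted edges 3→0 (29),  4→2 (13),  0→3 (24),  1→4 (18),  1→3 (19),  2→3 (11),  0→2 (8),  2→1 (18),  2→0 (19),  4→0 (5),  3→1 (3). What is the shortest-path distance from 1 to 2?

Routes from 1 to 2:
1 -> 4 -> 2: 18 + 13 = 31
1 -> 3 -> 0 -> 2: 19 + 29 + 8 = 56
1 -> 4 -> 0 -> 2: 18 + 5 + 8 = 31
Shortest: 31.

31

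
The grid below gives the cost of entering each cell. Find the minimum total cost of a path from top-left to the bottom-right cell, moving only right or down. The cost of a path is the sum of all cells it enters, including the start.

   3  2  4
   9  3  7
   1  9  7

22

Best path: r0c0 → r0c1 → r1c1 → r1c2 → r2c2
Cost: 3 + 2 + 3 + 7 + 7 = 22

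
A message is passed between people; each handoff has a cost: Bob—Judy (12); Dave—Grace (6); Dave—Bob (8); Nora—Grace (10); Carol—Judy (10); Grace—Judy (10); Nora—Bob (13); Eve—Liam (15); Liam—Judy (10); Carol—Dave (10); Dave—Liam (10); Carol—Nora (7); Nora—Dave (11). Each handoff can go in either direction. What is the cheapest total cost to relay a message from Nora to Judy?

17

Some routes from Nora to Judy:
Nora - Bob - Judy: 13 + 12 = 25
Nora - Carol - Judy: 7 + 10 = 17
Nora - Dave - Grace - Judy: 11 + 6 + 10 = 27
Nora - Grace - Judy: 10 + 10 = 20
The minimum is 17.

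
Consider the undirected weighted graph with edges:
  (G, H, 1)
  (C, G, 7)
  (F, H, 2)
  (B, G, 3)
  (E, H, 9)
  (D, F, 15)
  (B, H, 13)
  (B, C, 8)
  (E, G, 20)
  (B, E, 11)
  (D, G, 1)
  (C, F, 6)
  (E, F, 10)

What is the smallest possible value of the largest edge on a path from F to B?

Checking several routes:
F -> H -> G -> C -> B: max(2, 1, 7, 8) = 8
F -> E -> H -> G -> B: max(10, 9, 1, 3) = 10
F -> C -> G -> B: max(6, 7, 3) = 7
F -> C -> B: max(6, 8) = 8
F -> H -> G -> B: max(2, 1, 3) = 3
F -> E -> H -> G -> C -> B: max(10, 9, 1, 7, 8) = 10
Best route has worst link 3.

3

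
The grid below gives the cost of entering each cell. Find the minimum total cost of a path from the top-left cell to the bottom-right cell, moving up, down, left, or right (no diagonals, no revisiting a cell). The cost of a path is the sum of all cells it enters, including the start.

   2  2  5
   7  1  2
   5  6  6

Cheapest: r0c0 r0c1 r1c1 r1c2 r2c2
  2 + 2 + 1 + 2 + 6 = 13

13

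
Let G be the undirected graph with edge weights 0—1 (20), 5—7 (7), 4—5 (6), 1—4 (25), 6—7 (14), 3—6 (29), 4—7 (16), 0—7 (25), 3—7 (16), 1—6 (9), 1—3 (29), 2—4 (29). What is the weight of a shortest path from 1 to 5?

Comparing a few candidate routes:
1 → 6 → 7 → 4 → 5: 9 + 14 + 16 + 6 = 45
1 → 6 → 7 → 5: 9 + 14 + 7 = 30
1 → 4 → 5: 25 + 6 = 31
1 → 4 → 7 → 5: 25 + 16 + 7 = 48
Best route has total 30.

30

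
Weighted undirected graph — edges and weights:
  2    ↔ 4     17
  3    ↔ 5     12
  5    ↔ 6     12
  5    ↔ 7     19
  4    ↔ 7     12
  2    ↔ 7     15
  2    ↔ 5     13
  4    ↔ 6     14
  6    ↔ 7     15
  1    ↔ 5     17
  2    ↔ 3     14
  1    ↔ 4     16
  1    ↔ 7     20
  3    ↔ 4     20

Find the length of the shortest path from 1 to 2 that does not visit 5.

33

Some routes from 1 to 2 avoiding 5:
1 - 7 - 2: 20 + 15 = 35
1 - 7 - 4 - 2: 20 + 12 + 17 = 49
1 - 4 - 7 - 2: 16 + 12 + 15 = 43
1 - 4 - 2: 16 + 17 = 33
1 - 4 - 3 - 2: 16 + 20 + 14 = 50
The minimum is 33.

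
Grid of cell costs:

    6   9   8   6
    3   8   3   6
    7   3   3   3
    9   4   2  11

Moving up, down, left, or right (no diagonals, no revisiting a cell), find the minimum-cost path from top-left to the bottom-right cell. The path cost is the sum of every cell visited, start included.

Take [0,0] [1,0] [2,0] [2,1] [2,2] [3,2] [3,3] for a total of 6 + 3 + 7 + 3 + 3 + 2 + 11 = 35.

35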